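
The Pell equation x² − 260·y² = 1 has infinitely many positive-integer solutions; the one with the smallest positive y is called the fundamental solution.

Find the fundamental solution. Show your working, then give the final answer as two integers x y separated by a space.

129 8

[16; 8,32] for √260; ℓ=2 ⇒ convergent index 1
a_0=16:  p_0=16·1+0=16,  q_0=16·0+1=1
a_1=8:  p_1=8·16+1=129,  q_1=8·1+0=8
→ (129, 8).  Check: 129²=16641, 260·8²=16640, difference 1.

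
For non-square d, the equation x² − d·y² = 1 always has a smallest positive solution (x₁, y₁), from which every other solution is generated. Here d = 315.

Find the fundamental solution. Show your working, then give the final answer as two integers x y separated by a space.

[17; 1,2,1,34] for √315; ℓ=4 ⇒ convergent index 3
k=0  a_k=17  p_k/q_k = 17/1
k=1  a_k=1  p_k/q_k = 18/1
k=2  a_k=2  p_k/q_k = 53/3
k=3  a_k=1  p_k/q_k = 71/4
fundamental: x₁=71, y₁=4  (since 5041 − 315·16 = 1)

71 4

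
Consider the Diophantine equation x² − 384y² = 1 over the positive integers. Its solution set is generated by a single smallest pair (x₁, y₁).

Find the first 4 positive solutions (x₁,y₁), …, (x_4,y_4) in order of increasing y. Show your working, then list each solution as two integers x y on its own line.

4801 245
46099201 2352490
442644523201 22588608735
4250272665676801 216895818720980

√384 = [19; 1,1,2,9,2,1,1,38, …], period ℓ=8 (even) → k=7
i=0: a=19 ⇒ p=19, q=1
i=1: a=1 ⇒ p=20, q=1
…
i=3: a=2 ⇒ p=98, q=5
i=4: a=9 ⇒ p=921, q=47
i=5: a=2 ⇒ p=1940, q=99
i=6: a=1 ⇒ p=2861, q=146
i=7: a=1 ⇒ p=4801, q=245
fundamental: x₁=4801, y₁=245  (since 23049601 − 384·60025 = 1)
k=2:  x_2 = 4801·4801+384·245·245 = 46099201,  y_2 = 4801·245+245·4801 = 2352490
k=3:  x_3 = 4801·46099201+384·245·2352490 = 442644523201,  y_3 = 4801·2352490+245·46099201 = 22588608735
k=4:  x_4 = 4801·442644523201+384·245·22588608735 = 4250272665676801,  y_4 = 4801·22588608735+245·442644523201 = 216895818720980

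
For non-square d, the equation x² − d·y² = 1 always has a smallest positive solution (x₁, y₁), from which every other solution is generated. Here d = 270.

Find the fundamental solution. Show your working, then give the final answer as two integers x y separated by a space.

5291 322

√270 = [16; 2,3,6,3,2,32, …], period ℓ=6 (even) → k=5
i=0: a=16 ⇒ p=16, q=1
…
i=2: a=3 ⇒ p=115, q=7
…
i=4: a=3 ⇒ p=2284, q=139
i=5: a=2 ⇒ p=5291, q=322
fundamental: x₁=5291, y₁=322  (since 27994681 − 270·103684 = 1)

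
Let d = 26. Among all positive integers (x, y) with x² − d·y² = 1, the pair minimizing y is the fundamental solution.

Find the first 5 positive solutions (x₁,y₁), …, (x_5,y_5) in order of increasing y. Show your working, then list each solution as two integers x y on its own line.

51 10
5201 1020
530451 104030
54100801 10610040
5517751251 1082120050

√26 → a₀=5, period (10); ℓ=1 odd so k=1
step 0: (5, 1)  from 5·(1,0) + (0,1)
step 1: (51, 10)  from 10·(5,1) + (1,0)
fundamental: x₁=51, y₁=10  (since 2601 − 26·100 = 1)
(x_2, y_2) = (51·51 + 26·10·10, 51·10 + 10·51) = (5201, 1020)
(x_3, y_3) = (51·5201 + 26·10·1020, 51·1020 + 10·5201) = (530451, 104030)
(x_4, y_4) = (51·530451 + 26·10·104030, 51·104030 + 10·530451) = (54100801, 10610040)
(x_5, y_5) = (51·54100801 + 26·10·10610040, 51·10610040 + 10·54100801) = (5517751251, 1082120050)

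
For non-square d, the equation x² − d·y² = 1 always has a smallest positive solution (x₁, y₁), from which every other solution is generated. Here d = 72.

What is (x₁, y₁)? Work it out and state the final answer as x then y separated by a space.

[8; 2,16] for √72; ℓ=2 ⇒ convergent index 1
a_0=8:  p_0=8·1+0=8,  q_0=8·0+1=1
a_1=2:  p_1=2·8+1=17,  q_1=2·1+0=2
→ (17, 2).  Check: 17²=289, 72·2²=288, difference 1.

17 2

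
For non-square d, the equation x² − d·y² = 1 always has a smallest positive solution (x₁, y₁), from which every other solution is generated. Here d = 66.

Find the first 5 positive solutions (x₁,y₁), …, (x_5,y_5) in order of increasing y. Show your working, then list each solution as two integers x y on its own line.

d=66: √d = [8; 8,16] (ℓ=2, even), read p_1/q_1
k=0  a_k=8  p_k/q_k = 8/1
k=1  a_k=8  p_k/q_k = 65/8
(x₁, y₁) = (65, 8);  65² − 66·8² = 1 ✓
k=2:  x_2 = 65·65+66·8·8 = 8449,  y_2 = 65·8+8·65 = 1040
k=3:  x_3 = 65·8449+66·8·1040 = 1098305,  y_3 = 65·1040+8·8449 = 135192
k=4:  x_4 = 65·1098305+66·8·135192 = 142771201,  y_4 = 65·135192+8·1098305 = 17573920
k=5:  x_5 = 65·142771201+66·8·17573920 = 18559157825,  y_5 = 65·17573920+8·142771201 = 2284474408

65 8
8449 1040
1098305 135192
142771201 17573920
18559157825 2284474408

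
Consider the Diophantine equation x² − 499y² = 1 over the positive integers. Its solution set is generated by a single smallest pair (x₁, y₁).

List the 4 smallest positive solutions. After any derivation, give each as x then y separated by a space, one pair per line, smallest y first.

4490 201
40320199 1804980
362075382530 16208720199
3251436894799201 145554305582040

[22; 2,1,21,1,2,44] for √499; ℓ=6 ⇒ convergent index 5
step 0: (22, 1)  from 22·(1,0) + (0,1)
…
step 2: (67, 3)  from 1·(45,2) + (22,1)
…
step 4: (1519, 68)  from 1·(1452,65) + (67,3)
step 5: (4490, 201)  from 2·(1519,68) + (1452,65)
fundamental: x₁=4490, y₁=201  (since 20160100 − 499·40401 = 1)
n=2: (4490,201)∘(4490,201) = (4490·4490+499·201·201, 4490·201+201·4490) = (40320199,1804980)
n=3: (40320199,1804980)∘(4490,201) = (4490·40320199+499·201·1804980, 4490·1804980+201·40320199) = (362075382530,16208720199)
n=4: (362075382530,16208720199)∘(4490,201) = (4490·362075382530+499·201·16208720199, 4490·16208720199+201·362075382530) = (3251436894799201,145554305582040)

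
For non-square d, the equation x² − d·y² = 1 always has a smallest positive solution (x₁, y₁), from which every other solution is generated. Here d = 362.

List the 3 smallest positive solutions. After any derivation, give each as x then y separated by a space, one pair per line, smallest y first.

d=362: √d = [19; 38] (ℓ=1, odd), read p_1/q_1
a_0=19:  p_0=19·1+0=19,  q_0=19·0+1=1
a_1=38:  p_1=38·19+1=723,  q_1=38·1+0=38
(x₁, y₁) = (723, 38);  723² − 362·38² = 1 ✓
(x_2, y_2) = (723·723 + 362·38·38, 723·38 + 38·723) = (1045457, 54948)
(x_3, y_3) = (723·1045457 + 362·38·54948, 723·54948 + 38·1045457) = (1511730099, 79454770)

723 38
1045457 54948
1511730099 79454770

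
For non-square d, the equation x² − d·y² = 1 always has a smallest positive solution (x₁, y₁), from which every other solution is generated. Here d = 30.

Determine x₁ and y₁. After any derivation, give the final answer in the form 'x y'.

[5; 2,10] for √30; ℓ=2 ⇒ convergent index 1
k=0  a_k=5  p_k/q_k = 5/1
k=1  a_k=2  p_k/q_k = 11/2
→ (11, 2).  Check: 11²=121, 30·2²=120, difference 1.

11 2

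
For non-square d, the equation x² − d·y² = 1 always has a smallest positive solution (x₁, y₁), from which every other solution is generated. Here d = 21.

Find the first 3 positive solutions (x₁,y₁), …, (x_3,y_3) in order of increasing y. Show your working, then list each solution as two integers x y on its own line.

55 12
6049 1320
665335 145188

√21 → a₀=4, period (1,1,2,1,1,8); ℓ=6 even so k=5
k=0  a_k=4  p_k/q_k = 4/1
k=1  a_k=1  p_k/q_k = 5/1
k=2  a_k=1  p_k/q_k = 9/2
k=3  a_k=2  p_k/q_k = 23/5
k=4  a_k=1  p_k/q_k = 32/7
k=5  a_k=1  p_k/q_k = 55/12
→ (55, 12).  Check: 55²=3025, 21·12²=3024, difference 1.
(x_2, y_2) = (55·55 + 21·12·12, 55·12 + 12·55) = (6049, 1320)
(x_3, y_3) = (55·6049 + 21·12·1320, 55·1320 + 12·6049) = (665335, 145188)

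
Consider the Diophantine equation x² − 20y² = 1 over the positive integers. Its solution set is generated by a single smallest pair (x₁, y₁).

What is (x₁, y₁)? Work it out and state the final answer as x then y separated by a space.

9 2

[4; 2,8] for √20; ℓ=2 ⇒ convergent index 1
k=0  a_k=4  p_k/q_k = 4/1
k=1  a_k=2  p_k/q_k = 9/2
fundamental: x₁=9, y₁=2  (since 81 − 20·4 = 1)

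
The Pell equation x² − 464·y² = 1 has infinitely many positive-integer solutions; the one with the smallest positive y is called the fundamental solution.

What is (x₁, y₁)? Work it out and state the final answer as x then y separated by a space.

9801 455

√464 = [21; 1,1,5,1,1,1,5,1,1,42, …], period ℓ=10 (even) → k=9
a_0=21:  p_0=21·1+0=21,  q_0=21·0+1=1
…
a_3=5:  p_3=5·43+22=237,  q_3=5·2+1=11
a_4=1:  p_4=1·237+43=280,  q_4=1·11+2=13
a_5=1:  p_5=1·280+237=517,  q_5=1·13+11=24
a_6=1:  p_6=1·517+280=797,  q_6=1·24+13=37
a_7=5:  p_7=5·797+517=4502,  q_7=5·37+24=209
a_8=1:  p_8=1·4502+797=5299,  q_8=1·209+37=246
a_9=1:  p_9=1·5299+4502=9801,  q_9=1·246+209=455
(x₁, y₁) = (9801, 455);  9801² − 464·455² = 1 ✓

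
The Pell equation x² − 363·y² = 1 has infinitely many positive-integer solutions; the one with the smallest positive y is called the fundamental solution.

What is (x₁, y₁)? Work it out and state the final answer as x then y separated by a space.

362 19

[19; 19,38] for √363; ℓ=2 ⇒ convergent index 1
step 0: (19, 1)  from 19·(1,0) + (0,1)
step 1: (362, 19)  from 19·(19,1) + (1,0)
(x₁, y₁) = (362, 19);  362² − 363·19² = 1 ✓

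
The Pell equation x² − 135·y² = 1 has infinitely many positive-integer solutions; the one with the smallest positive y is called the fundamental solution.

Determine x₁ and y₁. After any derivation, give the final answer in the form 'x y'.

√135 = [11; 1,1,1,1,1,1,1,22, …], period ℓ=8 (even) → k=7
step 0: (11, 1)  from 11·(1,0) + (0,1)
…
step 2: (23, 2)  from 1·(12,1) + (11,1)
step 3: (35, 3)  from 1·(23,2) + (12,1)
step 4: (58, 5)  from 1·(35,3) + (23,2)
…
step 6: (151, 13)  from 1·(93,8) + (58,5)
step 7: (244, 21)  from 1·(151,13) + (93,8)
→ (244, 21).  Check: 244²=59536, 135·21²=59535, difference 1.

244 21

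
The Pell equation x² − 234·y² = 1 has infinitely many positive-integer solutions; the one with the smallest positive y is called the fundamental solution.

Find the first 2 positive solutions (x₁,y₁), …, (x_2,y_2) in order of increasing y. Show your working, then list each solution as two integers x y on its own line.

5201 340
54100801 3536680

[15; 3,2,1,2,1,2,3,30] for √234; ℓ=8 ⇒ convergent index 7
step 0: (15, 1)  from 15·(1,0) + (0,1)
step 1: (46, 3)  from 3·(15,1) + (1,0)
step 2: (107, 7)  from 2·(46,3) + (15,1)
…
step 4: (413, 27)  from 2·(153,10) + (107,7)
step 5: (566, 37)  from 1·(413,27) + (153,10)
step 6: (1545, 101)  from 2·(566,37) + (413,27)
step 7: (5201, 340)  from 3·(1545,101) + (566,37)
fundamental: x₁=5201, y₁=340  (since 27050401 − 234·115600 = 1)
(x_2, y_2) = (5201·5201 + 234·340·340, 5201·340 + 340·5201) = (54100801, 3536680)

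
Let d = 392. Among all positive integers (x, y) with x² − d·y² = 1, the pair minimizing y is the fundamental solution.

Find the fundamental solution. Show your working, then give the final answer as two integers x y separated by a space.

99 5

[19; 1,3,1,38] for √392; ℓ=4 ⇒ convergent index 3
step 0: (19, 1)  from 19·(1,0) + (0,1)
step 1: (20, 1)  from 1·(19,1) + (1,0)
step 2: (79, 4)  from 3·(20,1) + (19,1)
step 3: (99, 5)  from 1·(79,4) + (20,1)
fundamental: x₁=99, y₁=5  (since 9801 − 392·25 = 1)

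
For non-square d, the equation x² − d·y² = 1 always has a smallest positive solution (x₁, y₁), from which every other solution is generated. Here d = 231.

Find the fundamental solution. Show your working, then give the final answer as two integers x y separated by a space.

76 5

[15; 5,30] for √231; ℓ=2 ⇒ convergent index 1
a_0=15:  p_0=15·1+0=15,  q_0=15·0+1=1
a_1=5:  p_1=5·15+1=76,  q_1=5·1+0=5
→ (76, 5).  Check: 76²=5776, 231·5²=5775, difference 1.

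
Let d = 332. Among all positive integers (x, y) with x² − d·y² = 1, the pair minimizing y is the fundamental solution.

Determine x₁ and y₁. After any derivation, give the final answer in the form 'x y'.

13447 738

√332 = [18; 4,1,1,8,1,1,4,36, …], period ℓ=8 (even) → k=7
a_0=18:  p_0=18·1+0=18,  q_0=18·0+1=1
…
a_2=1:  p_2=1·73+18=91,  q_2=1·4+1=5
a_3=1:  p_3=1·91+73=164,  q_3=1·5+4=9
a_4=8:  p_4=8·164+91=1403,  q_4=8·9+5=77
…
a_6=1:  p_6=1·1567+1403=2970,  q_6=1·86+77=163
a_7=4:  p_7=4·2970+1567=13447,  q_7=4·163+86=738
(x₁, y₁) = (13447, 738);  13447² − 332·738² = 1 ✓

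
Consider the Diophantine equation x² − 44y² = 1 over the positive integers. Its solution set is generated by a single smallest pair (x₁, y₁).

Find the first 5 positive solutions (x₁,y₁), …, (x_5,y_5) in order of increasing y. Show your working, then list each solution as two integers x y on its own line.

√44 → a₀=6, period (1,1,1,2,1,1,1,12); ℓ=8 even so k=7
a_0=6:  p_0=6·1+0=6,  q_0=6·0+1=1
…
a_3=1:  p_3=1·13+7=20,  q_3=1·2+1=3
…
a_6=1:  p_6=1·73+53=126,  q_6=1·11+8=19
a_7=1:  p_7=1·126+73=199,  q_7=1·19+11=30
(x₁, y₁) = (199, 30);  199² − 44·30² = 1 ✓
(x_2, y_2) = (199·199 + 44·30·30, 199·30 + 30·199) = (79201, 11940)
(x_3, y_3) = (199·79201 + 44·30·11940, 199·11940 + 30·79201) = (31521799, 4752090)
(x_4, y_4) = (199·31521799 + 44·30·4752090, 199·4752090 + 30·31521799) = (12545596801, 1891319880)
(x_5, y_5) = (199·12545596801 + 44·30·1891319880, 199·1891319880 + 30·12545596801) = (4993116004999, 752740560150)

199 30
79201 11940
31521799 4752090
12545596801 1891319880
4993116004999 752740560150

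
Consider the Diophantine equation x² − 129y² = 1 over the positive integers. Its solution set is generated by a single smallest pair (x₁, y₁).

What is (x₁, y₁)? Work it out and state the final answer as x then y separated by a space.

d=129: √d = [11; 2,1,3,1,6,1,3,1,2,22] (ℓ=10, even), read p_9/q_9
step 0: (11, 1)  from 11·(1,0) + (0,1)
…
step 2: (34, 3)  from 1·(23,2) + (11,1)
step 3: (125, 11)  from 3·(34,3) + (23,2)
step 4: (159, 14)  from 1·(125,11) + (34,3)
…
step 6: (1238, 109)  from 1·(1079,95) + (159,14)
step 7: (4793, 422)  from 3·(1238,109) + (1079,95)
step 8: (6031, 531)  from 1·(4793,422) + (1238,109)
step 9: (16855, 1484)  from 2·(6031,531) + (4793,422)
(x₁, y₁) = (16855, 1484);  16855² − 129·1484² = 1 ✓

16855 1484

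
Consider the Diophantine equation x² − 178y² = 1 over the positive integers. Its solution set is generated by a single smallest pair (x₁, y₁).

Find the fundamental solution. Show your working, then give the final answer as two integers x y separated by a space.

√178 = [13; 2,1,12,1,2,26, …], period ℓ=6 (even) → k=5
a_0=13:  p_0=13·1+0=13,  q_0=13·0+1=1
a_1=2:  p_1=2·13+1=27,  q_1=2·1+0=2
…
a_3=12:  p_3=12·40+27=507,  q_3=12·3+2=38
a_4=1:  p_4=1·507+40=547,  q_4=1·38+3=41
a_5=2:  p_5=2·547+507=1601,  q_5=2·41+38=120
fundamental: x₁=1601, y₁=120  (since 2563201 − 178·14400 = 1)

1601 120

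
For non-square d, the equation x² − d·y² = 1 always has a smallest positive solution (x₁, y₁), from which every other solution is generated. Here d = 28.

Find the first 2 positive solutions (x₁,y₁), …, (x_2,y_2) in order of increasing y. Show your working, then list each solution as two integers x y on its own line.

127 24
32257 6096

√28 → a₀=5, period (3,2,3,10); ℓ=4 even so k=3
a_0=5:  p_0=5·1+0=5,  q_0=5·0+1=1
a_1=3:  p_1=3·5+1=16,  q_1=3·1+0=3
a_2=2:  p_2=2·16+5=37,  q_2=2·3+1=7
a_3=3:  p_3=3·37+16=127,  q_3=3·7+3=24
→ (127, 24).  Check: 127²=16129, 28·24²=16128, difference 1.
(x_2, y_2) = (127·127 + 28·24·24, 127·24 + 24·127) = (32257, 6096)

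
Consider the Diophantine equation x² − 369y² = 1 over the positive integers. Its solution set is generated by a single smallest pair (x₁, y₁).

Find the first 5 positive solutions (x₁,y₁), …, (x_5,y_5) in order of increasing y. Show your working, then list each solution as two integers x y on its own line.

8396801 437120
141012534067201 7340819306240
2368108374136006451201 123278797782910239360
39769069528107045198367948801 2070295065004669620717268480
667865925565355162349028245713920001 34767711344252426473018978470025600

√369 → a₀=19, period (4,1,3,2,7,4,7,2,3,1,4,38); ℓ=12 even so k=11
k=0  a_k=19  p_k/q_k = 19/1
k=1  a_k=4  p_k/q_k = 77/4
k=2  a_k=1  p_k/q_k = 96/5
…
k=4  a_k=2  p_k/q_k = 826/43
k=5  a_k=7  p_k/q_k = 6147/320
…
k=8  a_k=2  p_k/q_k = 393504/20485
k=9  a_k=3  p_k/q_k = 1364557/71036
k=10  a_k=1  p_k/q_k = 1758061/91521
k=11  a_k=4  p_k/q_k = 8396801/437120
fundamental: x₁=8396801, y₁=437120  (since 70506267033601 − 369·191073894400 = 1)
n=2: (8396801,437120)∘(8396801,437120) = (8396801·8396801+369·437120·437120, 8396801·437120+437120·8396801) = (141012534067201,7340819306240)
n=3: (141012534067201,7340819306240)∘(8396801,437120) = (8396801·141012534067201+369·437120·7340819306240, 8396801·7340819306240+437120·141012534067201) = (2368108374136006451201,123278797782910239360)
n=4: (2368108374136006451201,123278797782910239360)∘(8396801,437120) = (8396801·2368108374136006451201+369·437120·123278797782910239360, 8396801·123278797782910239360+437120·2368108374136006451201) = (39769069528107045198367948801,2070295065004669620717268480)
n=5: (39769069528107045198367948801,2070295065004669620717268480)∘(8396801,437120) = (8396801·39769069528107045198367948801+369·437120·2070295065004669620717268480, 8396801·2070295065004669620717268480+437120·39769069528107045198367948801) = (667865925565355162349028245713920001,34767711344252426473018978470025600)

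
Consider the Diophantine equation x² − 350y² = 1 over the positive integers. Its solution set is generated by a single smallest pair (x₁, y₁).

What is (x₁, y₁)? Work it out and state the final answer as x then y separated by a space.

[18; 1,2,2,2,1,36] for √350; ℓ=6 ⇒ convergent index 5
step 0: (18, 1)  from 18·(1,0) + (0,1)
step 1: (19, 1)  from 1·(18,1) + (1,0)
step 2: (56, 3)  from 2·(19,1) + (18,1)
step 3: (131, 7)  from 2·(56,3) + (19,1)
step 4: (318, 17)  from 2·(131,7) + (56,3)
step 5: (449, 24)  from 1·(318,17) + (131,7)
→ (449, 24).  Check: 449²=201601, 350·24²=201600, difference 1.

449 24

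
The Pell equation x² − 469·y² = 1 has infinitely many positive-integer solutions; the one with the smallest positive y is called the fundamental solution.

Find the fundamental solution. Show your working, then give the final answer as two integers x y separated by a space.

[21; 1,1,1,10,6,10,1,1,1,42] for √469; ℓ=10 ⇒ convergent index 9
k=0  a_k=21  p_k/q_k = 21/1
k=1  a_k=1  p_k/q_k = 22/1
k=2  a_k=1  p_k/q_k = 43/2
k=3  a_k=1  p_k/q_k = 65/3
k=4  a_k=10  p_k/q_k = 693/32
k=5  a_k=6  p_k/q_k = 4223/195
k=6  a_k=10  p_k/q_k = 42923/1982
k=7  a_k=1  p_k/q_k = 47146/2177
k=8  a_k=1  p_k/q_k = 90069/4159
k=9  a_k=1  p_k/q_k = 137215/6336
fundamental: x₁=137215, y₁=6336  (since 18827956225 − 469·40144896 = 1)

137215 6336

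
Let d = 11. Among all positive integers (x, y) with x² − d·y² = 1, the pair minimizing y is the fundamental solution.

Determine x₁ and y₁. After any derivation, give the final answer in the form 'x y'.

√11 = [3; 3,6, …], period ℓ=2 (even) → k=1
a_0=3:  p_0=3·1+0=3,  q_0=3·0+1=1
a_1=3:  p_1=3·3+1=10,  q_1=3·1+0=3
→ (10, 3).  Check: 10²=100, 11·3²=99, difference 1.

10 3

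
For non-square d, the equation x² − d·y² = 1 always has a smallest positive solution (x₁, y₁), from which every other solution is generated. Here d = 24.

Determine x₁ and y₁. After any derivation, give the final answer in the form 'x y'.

√24 = [4; 1,8, …], period ℓ=2 (even) → k=1
a_0=4:  p_0=4·1+0=4,  q_0=4·0+1=1
a_1=1:  p_1=1·4+1=5,  q_1=1·1+0=1
→ (5, 1).  Check: 5²=25, 24·1²=24, difference 1.

5 1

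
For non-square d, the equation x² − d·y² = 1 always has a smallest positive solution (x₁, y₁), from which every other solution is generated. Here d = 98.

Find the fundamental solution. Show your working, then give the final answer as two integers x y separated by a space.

99 10

√98 → a₀=9, period (1,8,1,18); ℓ=4 even so k=3
i=0: a=9 ⇒ p=9, q=1
…
i=2: a=8 ⇒ p=89, q=9
i=3: a=1 ⇒ p=99, q=10
→ (99, 10).  Check: 99²=9801, 98·10²=9800, difference 1.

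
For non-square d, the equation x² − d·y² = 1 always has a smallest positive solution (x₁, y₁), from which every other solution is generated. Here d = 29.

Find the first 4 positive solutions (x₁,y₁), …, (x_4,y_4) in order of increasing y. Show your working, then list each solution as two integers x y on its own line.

d=29: √d = [5; 2,1,1,2,10] (ℓ=5, odd), read p_9/q_9
step 0: (5, 1)  from 5·(1,0) + (0,1)
step 1: (11, 2)  from 2·(5,1) + (1,0)
step 2: (16, 3)  from 1·(11,2) + (5,1)
step 3: (27, 5)  from 1·(16,3) + (11,2)
step 4: (70, 13)  from 2·(27,5) + (16,3)
step 5: (727, 135)  from 10·(70,13) + (27,5)
step 6: (1524, 283)  from 2·(727,135) + (70,13)
step 7: (2251, 418)  from 1·(1524,283) + (727,135)
step 8: (3775, 701)  from 1·(2251,418) + (1524,283)
step 9: (9801, 1820)  from 2·(3775,701) + (2251,418)
(x₁, y₁) = (9801, 1820);  9801² − 29·1820² = 1 ✓
n=2: (9801,1820)∘(9801,1820) = (9801·9801+29·1820·1820, 9801·1820+1820·9801) = (192119201,35675640)
n=3: (192119201,35675640)∘(9801,1820) = (9801·192119201+29·1820·35675640, 9801·35675640+1820·192119201) = (3765920568201,699313893460)
n=4: (3765920568201,699313893460)∘(9801,1820) = (9801·3765920568201+29·1820·699313893460, 9801·699313893460+1820·3765920568201) = (73819574785756801,13707950903927280)

9801 1820
192119201 35675640
3765920568201 699313893460
73819574785756801 13707950903927280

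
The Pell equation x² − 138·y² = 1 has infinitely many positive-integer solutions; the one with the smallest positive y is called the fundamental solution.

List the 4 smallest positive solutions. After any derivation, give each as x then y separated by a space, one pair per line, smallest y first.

47 4
4417 376
415151 35340
39019777 3321584

√138 = [11; 1,2,1,22, …], period ℓ=4 (even) → k=3
a_0=11:  p_0=11·1+0=11,  q_0=11·0+1=1
a_1=1:  p_1=1·11+1=12,  q_1=1·1+0=1
a_2=2:  p_2=2·12+11=35,  q_2=2·1+1=3
a_3=1:  p_3=1·35+12=47,  q_3=1·3+1=4
fundamental: x₁=47, y₁=4  (since 2209 − 138·16 = 1)
n=2: (47,4)∘(47,4) = (47·47+138·4·4, 47·4+4·47) = (4417,376)
n=3: (4417,376)∘(47,4) = (47·4417+138·4·376, 47·376+4·4417) = (415151,35340)
n=4: (415151,35340)∘(47,4) = (47·415151+138·4·35340, 47·35340+4·415151) = (39019777,3321584)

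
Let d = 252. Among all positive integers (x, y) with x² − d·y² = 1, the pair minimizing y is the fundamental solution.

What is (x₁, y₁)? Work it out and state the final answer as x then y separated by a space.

127 8

√252 → a₀=15, period (1,6,1,30); ℓ=4 even so k=3
step 0: (15, 1)  from 15·(1,0) + (0,1)
…
step 2: (111, 7)  from 6·(16,1) + (15,1)
step 3: (127, 8)  from 1·(111,7) + (16,1)
fundamental: x₁=127, y₁=8  (since 16129 − 252·64 = 1)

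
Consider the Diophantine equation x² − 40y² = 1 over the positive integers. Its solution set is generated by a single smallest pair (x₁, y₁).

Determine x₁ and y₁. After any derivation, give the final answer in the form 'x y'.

√40 = [6; 3,12, …], period ℓ=2 (even) → k=1
step 0: (6, 1)  from 6·(1,0) + (0,1)
step 1: (19, 3)  from 3·(6,1) + (1,0)
→ (19, 3).  Check: 19²=361, 40·3²=360, difference 1.

19 3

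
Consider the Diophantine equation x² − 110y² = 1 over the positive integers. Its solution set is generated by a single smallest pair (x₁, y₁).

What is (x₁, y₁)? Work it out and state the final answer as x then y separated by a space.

d=110: √d = [10; 2,20] (ℓ=2, even), read p_1/q_1
k=0  a_k=10  p_k/q_k = 10/1
k=1  a_k=2  p_k/q_k = 21/2
fundamental: x₁=21, y₁=2  (since 441 − 110·4 = 1)

21 2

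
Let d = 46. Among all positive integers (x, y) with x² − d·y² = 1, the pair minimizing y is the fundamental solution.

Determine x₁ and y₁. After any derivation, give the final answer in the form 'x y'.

24335 3588

√46 → a₀=6, period (1,3,1,1,2,6,2,1,1,3,1,12); ℓ=12 even so k=11
k=0  a_k=6  p_k/q_k = 6/1
…
k=4  a_k=1  p_k/q_k = 61/9
k=5  a_k=2  p_k/q_k = 156/23
k=6  a_k=6  p_k/q_k = 997/147
…
k=10  a_k=3  p_k/q_k = 19038/2807
k=11  a_k=1  p_k/q_k = 24335/3588
→ (24335, 3588).  Check: 24335²=592192225, 46·3588²=592192224, difference 1.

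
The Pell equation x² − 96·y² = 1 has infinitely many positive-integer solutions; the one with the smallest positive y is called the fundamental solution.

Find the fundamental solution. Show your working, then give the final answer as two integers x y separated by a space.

√96 = [9; 1,3,1,18, …], period ℓ=4 (even) → k=3
k=0  a_k=9  p_k/q_k = 9/1
…
k=2  a_k=3  p_k/q_k = 39/4
k=3  a_k=1  p_k/q_k = 49/5
fundamental: x₁=49, y₁=5  (since 2401 − 96·25 = 1)

49 5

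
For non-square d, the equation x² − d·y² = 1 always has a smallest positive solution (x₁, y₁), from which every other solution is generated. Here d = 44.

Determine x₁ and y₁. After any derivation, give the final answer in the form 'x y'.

√44 → a₀=6, period (1,1,1,2,1,1,1,12); ℓ=8 even so k=7
step 0: (6, 1)  from 6·(1,0) + (0,1)
…
step 4: (53, 8)  from 2·(20,3) + (13,2)
step 5: (73, 11)  from 1·(53,8) + (20,3)
step 6: (126, 19)  from 1·(73,11) + (53,8)
step 7: (199, 30)  from 1·(126,19) + (73,11)
→ (199, 30).  Check: 199²=39601, 44·30²=39600, difference 1.

199 30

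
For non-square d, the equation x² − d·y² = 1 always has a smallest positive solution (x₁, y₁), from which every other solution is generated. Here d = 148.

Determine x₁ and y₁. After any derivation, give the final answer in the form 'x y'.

73 6

√148 → a₀=12, period (6,24); ℓ=2 even so k=1
i=0: a=12 ⇒ p=12, q=1
i=1: a=6 ⇒ p=73, q=6
→ (73, 6).  Check: 73²=5329, 148·6²=5328, difference 1.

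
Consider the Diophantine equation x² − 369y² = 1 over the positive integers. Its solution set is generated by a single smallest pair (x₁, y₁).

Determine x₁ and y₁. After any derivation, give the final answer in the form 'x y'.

8396801 437120

[19; 4,1,3,2,7,4,7,2,3,1,4,38] for √369; ℓ=12 ⇒ convergent index 11
i=0: a=19 ⇒ p=19, q=1
…
i=2: a=1 ⇒ p=96, q=5
i=3: a=3 ⇒ p=365, q=19
i=4: a=2 ⇒ p=826, q=43
i=5: a=7 ⇒ p=6147, q=320
i=6: a=4 ⇒ p=25414, q=1323
i=7: a=7 ⇒ p=184045, q=9581
i=8: a=2 ⇒ p=393504, q=20485
i=9: a=3 ⇒ p=1364557, q=71036
i=10: a=1 ⇒ p=1758061, q=91521
i=11: a=4 ⇒ p=8396801, q=437120
→ (8396801, 437120).  Check: 8396801²=70506267033601, 369·437120²=70506267033600, difference 1.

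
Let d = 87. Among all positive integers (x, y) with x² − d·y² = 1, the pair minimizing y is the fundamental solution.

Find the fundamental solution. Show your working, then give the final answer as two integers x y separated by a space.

√87 → a₀=9, period (3,18); ℓ=2 even so k=1
a_0=9:  p_0=9·1+0=9,  q_0=9·0+1=1
a_1=3:  p_1=3·9+1=28,  q_1=3·1+0=3
fundamental: x₁=28, y₁=3  (since 784 − 87·9 = 1)

28 3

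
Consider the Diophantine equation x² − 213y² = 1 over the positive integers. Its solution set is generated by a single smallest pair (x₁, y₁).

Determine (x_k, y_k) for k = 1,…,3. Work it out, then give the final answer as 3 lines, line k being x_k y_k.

194399 13320
75581942401 5178789360
29386108041429599 2013502945575960

√213 → a₀=14, period (1,1,2,6,1,8,1,6,2,1,1,28); ℓ=12 even so k=11
step 0: (14, 1)  from 14·(1,0) + (0,1)
step 1: (15, 1)  from 1·(14,1) + (1,0)
…
step 4: (467, 32)  from 6·(73,5) + (29,2)
…
step 10: (115574, 7919)  from 1·(78825,5401) + (36749,2518)
step 11: (194399, 13320)  from 1·(115574,7919) + (78825,5401)
fundamental: x₁=194399, y₁=13320  (since 37790971201 − 213·177422400 = 1)
k=2:  x_2 = 194399·194399+213·13320·13320 = 75581942401,  y_2 = 194399·13320+13320·194399 = 5178789360
k=3:  x_3 = 194399·75581942401+213·13320·5178789360 = 29386108041429599,  y_3 = 194399·5178789360+13320·75581942401 = 2013502945575960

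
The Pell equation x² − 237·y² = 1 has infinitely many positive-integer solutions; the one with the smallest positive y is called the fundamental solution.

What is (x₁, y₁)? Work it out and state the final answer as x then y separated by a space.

[15; 2,1,1,7,10,7,1,1,2,30] for √237; ℓ=10 ⇒ convergent index 9
k=0  a_k=15  p_k/q_k = 15/1
…
k=2  a_k=1  p_k/q_k = 46/3
…
k=5  a_k=10  p_k/q_k = 5927/385
…
k=7  a_k=1  p_k/q_k = 48001/3118
k=8  a_k=1  p_k/q_k = 90075/5851
k=9  a_k=2  p_k/q_k = 228151/14820
(x₁, y₁) = (228151, 14820);  228151² − 237·14820² = 1 ✓

228151 14820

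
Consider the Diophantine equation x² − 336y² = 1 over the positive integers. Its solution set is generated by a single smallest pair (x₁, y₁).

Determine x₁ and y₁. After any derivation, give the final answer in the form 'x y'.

55 3

d=336: √d = [18; 3,36] (ℓ=2, even), read p_1/q_1
k=0  a_k=18  p_k/q_k = 18/1
k=1  a_k=3  p_k/q_k = 55/3
fundamental: x₁=55, y₁=3  (since 3025 − 336·9 = 1)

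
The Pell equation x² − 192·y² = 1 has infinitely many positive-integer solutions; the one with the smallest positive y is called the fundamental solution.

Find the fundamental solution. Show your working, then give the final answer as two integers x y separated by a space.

d=192: √d = [13; 1,5,1,26] (ℓ=4, even), read p_3/q_3
a_0=13:  p_0=13·1+0=13,  q_0=13·0+1=1
a_1=1:  p_1=1·13+1=14,  q_1=1·1+0=1
a_2=5:  p_2=5·14+13=83,  q_2=5·1+1=6
a_3=1:  p_3=1·83+14=97,  q_3=1·6+1=7
fundamental: x₁=97, y₁=7  (since 9409 − 192·49 = 1)

97 7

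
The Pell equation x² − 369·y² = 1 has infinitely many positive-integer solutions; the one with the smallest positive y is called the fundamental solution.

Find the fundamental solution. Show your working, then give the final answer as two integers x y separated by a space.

8396801 437120

√369 = [19; 4,1,3,2,7,4,7,2,3,1,4,38, …], period ℓ=12 (even) → k=11
step 0: (19, 1)  from 19·(1,0) + (0,1)
…
step 2: (96, 5)  from 1·(77,4) + (19,1)
…
step 4: (826, 43)  from 2·(365,19) + (96,5)
…
step 6: (25414, 1323)  from 4·(6147,320) + (826,43)
step 7: (184045, 9581)  from 7·(25414,1323) + (6147,320)
step 8: (393504, 20485)  from 2·(184045,9581) + (25414,1323)
step 9: (1364557, 71036)  from 3·(393504,20485) + (184045,9581)
step 10: (1758061, 91521)  from 1·(1364557,71036) + (393504,20485)
step 11: (8396801, 437120)  from 4·(1758061,91521) + (1364557,71036)
→ (8396801, 437120).  Check: 8396801²=70506267033601, 369·437120²=70506267033600, difference 1.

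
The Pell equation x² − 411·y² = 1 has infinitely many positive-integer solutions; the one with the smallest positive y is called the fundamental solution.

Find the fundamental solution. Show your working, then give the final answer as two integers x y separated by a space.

[20; 3,1,1,1,19,1,1,1,3,40] for √411; ℓ=10 ⇒ convergent index 9
a_0=20:  p_0=20·1+0=20,  q_0=20·0+1=1
a_1=3:  p_1=3·20+1=61,  q_1=3·1+0=3
a_2=1:  p_2=1·61+20=81,  q_2=1·3+1=4
a_3=1:  p_3=1·81+61=142,  q_3=1·4+3=7
a_4=1:  p_4=1·142+81=223,  q_4=1·7+4=11
a_5=19:  p_5=19·223+142=4379,  q_5=19·11+7=216
…
a_8=1:  p_8=1·8981+4602=13583,  q_8=1·443+227=670
a_9=3:  p_9=3·13583+8981=49730,  q_9=3·670+443=2453
fundamental: x₁=49730, y₁=2453  (since 2473072900 − 411·6017209 = 1)

49730 2453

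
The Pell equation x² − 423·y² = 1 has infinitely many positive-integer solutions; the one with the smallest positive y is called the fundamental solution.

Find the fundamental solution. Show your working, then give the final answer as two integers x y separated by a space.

4607 224

√423 = [20; 1,1,3,4,3,1,1,40, …], period ℓ=8 (even) → k=7
k=0  a_k=20  p_k/q_k = 20/1
…
k=3  a_k=3  p_k/q_k = 144/7
k=4  a_k=4  p_k/q_k = 617/30
…
k=6  a_k=1  p_k/q_k = 2612/127
k=7  a_k=1  p_k/q_k = 4607/224
(x₁, y₁) = (4607, 224);  4607² − 423·224² = 1 ✓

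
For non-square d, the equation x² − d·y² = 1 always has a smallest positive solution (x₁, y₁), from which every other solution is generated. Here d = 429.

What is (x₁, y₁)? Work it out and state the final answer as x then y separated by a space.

√429 = [20; 1,2,2,9,1,12,1,9,2,2,1,40, …], period ℓ=12 (even) → k=11
k=0  a_k=20  p_k/q_k = 20/1
…
k=2  a_k=2  p_k/q_k = 62/3
…
k=4  a_k=9  p_k/q_k = 1367/66
…
k=10  a_k=2  p_k/q_k = 1085636/52415
k=11  a_k=1  p_k/q_k = 1524095/73584
→ (1524095, 73584).  Check: 1524095²=2322865569025, 429·73584²=2322865569024, difference 1.

1524095 73584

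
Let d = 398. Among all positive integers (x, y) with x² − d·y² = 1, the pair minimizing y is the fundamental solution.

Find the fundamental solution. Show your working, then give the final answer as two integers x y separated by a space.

√398 = [19; 1,18,1,38, …], period ℓ=4 (even) → k=3
a_0=19:  p_0=19·1+0=19,  q_0=19·0+1=1
a_1=1:  p_1=1·19+1=20,  q_1=1·1+0=1
a_2=18:  p_2=18·20+19=379,  q_2=18·1+1=19
a_3=1:  p_3=1·379+20=399,  q_3=1·19+1=20
fundamental: x₁=399, y₁=20  (since 159201 − 398·400 = 1)

399 20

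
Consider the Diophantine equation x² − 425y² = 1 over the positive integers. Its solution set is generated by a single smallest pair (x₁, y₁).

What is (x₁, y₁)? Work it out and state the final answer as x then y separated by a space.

143649 6968

√425 = [20; 1,1,1,1,1,1,40, …], period ℓ=7 (odd) → k=13
i=0: a=20 ⇒ p=20, q=1
…
i=2: a=1 ⇒ p=41, q=2
i=3: a=1 ⇒ p=62, q=3
i=4: a=1 ⇒ p=103, q=5
i=5: a=1 ⇒ p=165, q=8
i=6: a=1 ⇒ p=268, q=13
i=7: a=40 ⇒ p=10885, q=528
i=8: a=1 ⇒ p=11153, q=541
i=9: a=1 ⇒ p=22038, q=1069
i=10: a=1 ⇒ p=33191, q=1610
i=11: a=1 ⇒ p=55229, q=2679
i=12: a=1 ⇒ p=88420, q=4289
i=13: a=1 ⇒ p=143649, q=6968
→ (143649, 6968).  Check: 143649²=20635035201, 425·6968²=20635035200, difference 1.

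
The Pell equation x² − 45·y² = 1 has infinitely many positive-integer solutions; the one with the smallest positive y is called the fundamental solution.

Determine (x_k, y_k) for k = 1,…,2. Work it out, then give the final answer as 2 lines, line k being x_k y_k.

[6; 1,2,2,2,1,12] for √45; ℓ=6 ⇒ convergent index 5
step 0: (6, 1)  from 6·(1,0) + (0,1)
step 1: (7, 1)  from 1·(6,1) + (1,0)
…
step 3: (47, 7)  from 2·(20,3) + (7,1)
step 4: (114, 17)  from 2·(47,7) + (20,3)
step 5: (161, 24)  from 1·(114,17) + (47,7)
fundamental: x₁=161, y₁=24  (since 25921 − 45·576 = 1)
(161+24√45)^2 = 51841 + 7728√45

161 24
51841 7728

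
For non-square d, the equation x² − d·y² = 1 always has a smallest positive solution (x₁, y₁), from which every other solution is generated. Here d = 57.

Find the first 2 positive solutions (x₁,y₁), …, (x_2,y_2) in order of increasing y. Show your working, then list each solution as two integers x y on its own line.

151 20
45601 6040

√57 = [7; 1,1,4,1,1,14, …], period ℓ=6 (even) → k=5
k=0  a_k=7  p_k/q_k = 7/1
…
k=2  a_k=1  p_k/q_k = 15/2
k=3  a_k=4  p_k/q_k = 68/9
k=4  a_k=1  p_k/q_k = 83/11
k=5  a_k=1  p_k/q_k = 151/20
(x₁, y₁) = (151, 20);  151² − 57·20² = 1 ✓
(x_2, y_2) = (151·151 + 57·20·20, 151·20 + 20·151) = (45601, 6040)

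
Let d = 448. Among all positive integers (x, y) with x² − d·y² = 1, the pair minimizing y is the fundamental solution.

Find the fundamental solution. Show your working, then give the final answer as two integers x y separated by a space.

127 6

[21; 6,42] for √448; ℓ=2 ⇒ convergent index 1
k=0  a_k=21  p_k/q_k = 21/1
k=1  a_k=6  p_k/q_k = 127/6
fundamental: x₁=127, y₁=6  (since 16129 − 448·36 = 1)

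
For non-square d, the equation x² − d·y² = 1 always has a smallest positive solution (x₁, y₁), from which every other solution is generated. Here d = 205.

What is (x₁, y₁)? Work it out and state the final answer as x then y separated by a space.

√205 → a₀=14, period (3,6,1,4,1,6,3,28); ℓ=8 even so k=7
i=0: a=14 ⇒ p=14, q=1
i=1: a=3 ⇒ p=43, q=3
i=2: a=6 ⇒ p=272, q=19
…
i=4: a=4 ⇒ p=1532, q=107
i=5: a=1 ⇒ p=1847, q=129
i=6: a=6 ⇒ p=12614, q=881
i=7: a=3 ⇒ p=39689, q=2772
fundamental: x₁=39689, y₁=2772  (since 1575216721 − 205·7683984 = 1)

39689 2772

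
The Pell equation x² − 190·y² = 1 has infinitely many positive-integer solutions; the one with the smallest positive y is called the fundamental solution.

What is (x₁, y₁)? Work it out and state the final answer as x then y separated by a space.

52021 3774

[13; 1,3,1,1,1,…,3,1,26] for √190; ℓ=14 ⇒ convergent index 13
a_0=13:  p_0=13·1+0=13,  q_0=13·0+1=1
…
a_3=1:  p_3=1·55+14=69,  q_3=1·4+1=5
…
a_12=3:  p_12=3·11234+7085=40787,  q_12=3·815+514=2959
a_13=1:  p_13=1·40787+11234=52021,  q_13=1·2959+815=3774
→ (52021, 3774).  Check: 52021²=2706184441, 190·3774²=2706184440, difference 1.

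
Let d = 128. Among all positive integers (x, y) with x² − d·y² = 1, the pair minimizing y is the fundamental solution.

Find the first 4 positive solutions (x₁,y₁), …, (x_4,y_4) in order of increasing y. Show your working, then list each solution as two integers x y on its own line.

577 51
665857 58854
768398401 67917465
886731088897 78376695756

√128 = [11; 3,5,3,22, …], period ℓ=4 (even) → k=3
step 0: (11, 1)  from 11·(1,0) + (0,1)
step 1: (34, 3)  from 3·(11,1) + (1,0)
step 2: (181, 16)  from 5·(34,3) + (11,1)
step 3: (577, 51)  from 3·(181,16) + (34,3)
(x₁, y₁) = (577, 51);  577² − 128·51² = 1 ✓
n=2: (577,51)∘(577,51) = (577·577+128·51·51, 577·51+51·577) = (665857,58854)
n=3: (665857,58854)∘(577,51) = (577·665857+128·51·58854, 577·58854+51·665857) = (768398401,67917465)
n=4: (768398401,67917465)∘(577,51) = (577·768398401+128·51·67917465, 577·67917465+51·768398401) = (886731088897,78376695756)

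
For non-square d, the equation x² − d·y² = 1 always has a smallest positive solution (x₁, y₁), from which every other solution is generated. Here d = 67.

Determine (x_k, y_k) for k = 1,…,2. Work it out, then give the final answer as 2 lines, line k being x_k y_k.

48842 5967
4771081927 582880428

√67 = [8; 5,2,1,1,7,1,1,2,5,16, …], period ℓ=10 (even) → k=9
step 0: (8, 1)  from 8·(1,0) + (0,1)
…
step 2: (90, 11)  from 2·(41,5) + (8,1)
step 3: (131, 16)  from 1·(90,11) + (41,5)
…
step 6: (1899, 232)  from 1·(1678,205) + (221,27)
…
step 8: (9053, 1106)  from 2·(3577,437) + (1899,232)
step 9: (48842, 5967)  from 5·(9053,1106) + (3577,437)
fundamental: x₁=48842, y₁=5967  (since 2385540964 − 67·35605089 = 1)
n=2: (48842,5967)∘(48842,5967) = (48842·48842+67·5967·5967, 48842·5967+5967·48842) = (4771081927,582880428)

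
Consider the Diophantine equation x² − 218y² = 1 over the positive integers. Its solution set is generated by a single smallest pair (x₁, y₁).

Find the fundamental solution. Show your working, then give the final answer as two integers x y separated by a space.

√218 → a₀=14, period (1,3,3,1,28); ℓ=5 odd so k=9
step 0: (14, 1)  from 14·(1,0) + (0,1)
…
step 3: (192, 13)  from 3·(59,4) + (15,1)
step 4: (251, 17)  from 1·(192,13) + (59,4)
step 5: (7220, 489)  from 28·(251,17) + (192,13)
…
step 8: (96370, 6527)  from 3·(29633,2007) + (7471,506)
step 9: (126003, 8534)  from 1·(96370,6527) + (29633,2007)
fundamental: x₁=126003, y₁=8534  (since 15876756009 − 218·72829156 = 1)

126003 8534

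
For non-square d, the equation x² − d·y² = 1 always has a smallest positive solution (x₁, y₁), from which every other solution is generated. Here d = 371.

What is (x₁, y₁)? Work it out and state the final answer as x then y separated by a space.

[19; 3,1,4,1,3,38] for √371; ℓ=6 ⇒ convergent index 5
step 0: (19, 1)  from 19·(1,0) + (0,1)
step 1: (58, 3)  from 3·(19,1) + (1,0)
step 2: (77, 4)  from 1·(58,3) + (19,1)
…
step 4: (443, 23)  from 1·(366,19) + (77,4)
step 5: (1695, 88)  from 3·(443,23) + (366,19)
(x₁, y₁) = (1695, 88);  1695² − 371·88² = 1 ✓

1695 88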